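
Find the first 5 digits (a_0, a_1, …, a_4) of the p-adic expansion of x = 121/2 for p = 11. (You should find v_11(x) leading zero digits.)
(a_0, …, a_4) = (0, 0, 6, 5, 5)

v_11(121/2) = 2, so a_0 = ... = a_1 = 0. Factor out: x = 11^2 · u with u = 1/2 a unit in ℤ_11. Expand u iteratively via a_{v+i} = u_i mod 11, u_{i+1} = (u_i − a_{v+i})/11:
  u_0 = 1/2;  a_2 = 6;  u_1 = (u_0 − 6)/11 = -1/2
  u_1 = -1/2;  a_3 = 5;  u_2 = (u_1 − 5)/11 = -1/2
  u_2 = -1/2;  a_4 = 5;  u_3 = (u_2 − 5)/11 = -1/2
Digits: (0, 0, 6, 5, 5).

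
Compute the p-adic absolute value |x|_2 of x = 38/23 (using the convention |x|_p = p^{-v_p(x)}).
|38/23|_2 = 1/2

Step 1 — compute v_2(x) by factoring powers of 2 out of the numerator and denominator: v_2(38/23) = 1. Step 2 — apply |x|_p = p^{-v_p(x)} = 2^{-1} = 1/2.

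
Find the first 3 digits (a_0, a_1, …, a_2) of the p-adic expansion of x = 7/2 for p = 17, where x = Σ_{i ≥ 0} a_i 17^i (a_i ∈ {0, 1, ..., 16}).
(a_0, …, a_2) = (12, 8, 8)

v_17(7/2) = 0 (numerator and denominator both coprime to 17), so x ∈ ℤ_17^×. Compute digits iteratively via a_i = x_i mod 17, x_{i+1} = (x_i − a_i)/17, with x_0 = x:
  x_0 = 7/2;  a_0 = 12;  x_1 = (x_0 − 12)/17 = -1/2
  x_1 = -1/2;  a_1 = 8;  x_2 = (x_1 − 8)/17 = -1/2
  x_2 = -1/2;  a_2 = 8;  x_3 = (x_2 − 8)/17 = -1/2
Digits: (12, 8, 8).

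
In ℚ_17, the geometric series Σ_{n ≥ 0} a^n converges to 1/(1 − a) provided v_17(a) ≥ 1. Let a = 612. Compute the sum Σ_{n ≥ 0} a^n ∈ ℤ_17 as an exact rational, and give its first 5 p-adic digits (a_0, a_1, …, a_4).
Σ a^n = 1/(1 − a) = -1/611;  first 5 digits = (1, 2, 6, 16, 10)

v_17(a) = 1 ≥ 1, so the series converges in ℤ_17 to 1/(1 − a) = 1/(1 − 612) = -1/611. Expand this rational in ℤ_17: compute digits iteratively via d_i = x_i mod 17, x_{i+1} = (x_i − d_i)/17. The first 5 digits are (1, 2, 6, 16, 10).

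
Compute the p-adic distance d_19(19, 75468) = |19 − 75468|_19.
d_19(19, 75468) = 1/6859

Step 1 — x − y = 19 − 75468 = -75449. Step 2 — v_19(-75449) = 3 (factor: -75449 = −(19^3 · 11); the sign does not affect v_p). Step 3 — |x − y|_19 = 19^{-3} = 1/6859.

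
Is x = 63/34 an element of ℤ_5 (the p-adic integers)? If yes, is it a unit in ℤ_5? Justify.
x ∈ ℤ_5^× (unit); v_5(x) = 0

ℤ_5 = {x ∈ ℚ_5 : v_5(x) ≥ 0} and ℤ_5^× = {x ∈ ℤ_5 : v_5(x) = 0}. Here v_5(63/34) = v_5(num) − v_5(den) = 0; compare against these criteria.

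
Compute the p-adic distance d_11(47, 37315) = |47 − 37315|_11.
d_11(47, 37315) = 1/1331

Step 1 — x − y = 47 − 37315 = -37268. Step 2 — v_11(-37268) = 3 (factor: -37268 = −(11^3 · 28); the sign does not affect v_p). Step 3 — |x − y|_11 = 11^{-3} = 1/1331.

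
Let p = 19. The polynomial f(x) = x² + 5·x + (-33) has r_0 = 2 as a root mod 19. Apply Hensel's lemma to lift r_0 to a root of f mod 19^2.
r_1 = 325 (mod 361)

Hensel: r_{i+1} = r_i − f(r_i)·(f′(r_i))^{-1} mod 19^{i+2}, f′(x) = 2x + 5. Iterate:
  r_0 = 2 (mod 19)
  r_1 = 325 (mod 361)
Final: r = 325 satisfies f(r) ≡ 0 mod 19^2.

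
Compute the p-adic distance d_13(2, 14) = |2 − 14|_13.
d_13(2, 14) = 1

Step 1 — x − y = 2 − 14 = -12. Step 2 — v_13(-12) = 0 (factor: -12 = −(13^0 · 12); the sign does not affect v_p). Step 3 — |x − y|_13 = 13^{0} = 1.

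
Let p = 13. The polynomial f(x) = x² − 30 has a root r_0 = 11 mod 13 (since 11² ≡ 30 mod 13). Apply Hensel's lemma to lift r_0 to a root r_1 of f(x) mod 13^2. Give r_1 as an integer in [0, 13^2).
r_1 = 76 (mod 169)

Hensel's recurrence: r_{i+1} = r_i − f(r_i)·(f′(r_i))^{-1} mod 13^{i+2}, with f′(x) = 2x. Iterate:
  r_0 = 11 (mod 13)
  r_1 = 76 (mod 169)
Final: r_1 = 76, and one checks f(r_1) ≡ 0 mod 13^2.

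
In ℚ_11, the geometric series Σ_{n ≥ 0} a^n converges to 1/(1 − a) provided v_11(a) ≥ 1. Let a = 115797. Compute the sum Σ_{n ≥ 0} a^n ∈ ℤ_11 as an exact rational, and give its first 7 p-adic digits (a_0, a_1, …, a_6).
Σ a^n = 1/(1 − a) = -1/115796;  first 7 digits = (1, 0, 0, 10, 7, 0, 1)

v_11(a) = 3 ≥ 1, so the series converges in ℤ_11 to 1/(1 − a) = 1/(1 − 115797) = -1/115796. Expand this rational in ℤ_11: compute digits iteratively via d_i = x_i mod 11, x_{i+1} = (x_i − d_i)/11. The first 7 digits are (1, 0, 0, 10, 7, 0, 1).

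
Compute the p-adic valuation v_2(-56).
v_2(-56) = 3

v_2(n) is the largest exponent k such that 2^k divides n. Factor out: -56 = -2^3 · 7. (Sign doesn't affect v_p.) So v_2(-56) = 3.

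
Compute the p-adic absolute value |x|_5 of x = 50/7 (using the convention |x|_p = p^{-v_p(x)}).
|50/7|_5 = 1/25

Step 1 — compute v_5(x) by factoring powers of 5 out of the numerator and denominator: v_5(50/7) = 2. Step 2 — apply |x|_p = p^{-v_p(x)} = 5^{-2} = 1/25.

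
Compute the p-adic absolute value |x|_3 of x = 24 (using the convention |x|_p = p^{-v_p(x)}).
|24|_3 = 1/3

Step 1 — compute v_3(x) by factoring powers of 3 out of the numerator and denominator: v_3(24) = 1. Step 2 — apply |x|_p = p^{-v_p(x)} = 3^{-1} = 1/3.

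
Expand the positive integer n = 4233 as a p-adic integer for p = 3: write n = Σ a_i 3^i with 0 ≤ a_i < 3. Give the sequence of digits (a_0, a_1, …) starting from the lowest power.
(a_0, a_1, …) = (0, 1, 2, 0, 1, 2, 2, 1)

Repeated division by 3 gives the digits low-to-high: 4233 = 1·3^1 + 2·3^2 + 1·3^4 + 2·3^5 + 2·3^6 + 1·3^7. Digit sequence: (0, 1, 2, 0, 1, 2, 2, 1).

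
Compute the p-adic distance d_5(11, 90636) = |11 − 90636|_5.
d_5(11, 90636) = 1/3125

Step 1 — x − y = 11 − 90636 = -90625. Step 2 — v_5(-90625) = 5 (factor: -90625 = −(5^5 · 29); the sign does not affect v_p). Step 3 — |x − y|_5 = 5^{-5} = 1/3125.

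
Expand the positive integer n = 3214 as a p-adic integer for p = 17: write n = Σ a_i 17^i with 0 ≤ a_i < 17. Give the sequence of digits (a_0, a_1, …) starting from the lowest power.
(a_0, a_1, …) = (1, 2, 11)

Repeated division by 17 gives the digits low-to-high: 3214 = 1 + 2·17^1 + 11·17^2. Digit sequence: (1, 2, 11).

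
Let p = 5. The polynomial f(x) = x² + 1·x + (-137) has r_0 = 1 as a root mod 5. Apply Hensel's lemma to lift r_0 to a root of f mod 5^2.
r_1 = 21 (mod 25)

Hensel: r_{i+1} = r_i − f(r_i)·(f′(r_i))^{-1} mod 5^{i+2}, f′(x) = 2x + 1. Iterate:
  r_0 = 1 (mod 5)
  r_1 = 21 (mod 25)
Final: r = 21 satisfies f(r) ≡ 0 mod 5^2.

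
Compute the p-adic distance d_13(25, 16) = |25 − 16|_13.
d_13(25, 16) = 1

Step 1 — x − y = 25 − 16 = 9. Step 2 — v_13(9) = 0 (factor: 9 = (13^0 · 9); the sign does not affect v_p). Step 3 — |x − y|_13 = 13^{0} = 1.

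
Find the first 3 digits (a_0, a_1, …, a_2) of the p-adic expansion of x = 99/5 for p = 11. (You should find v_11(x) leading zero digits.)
(a_0, …, a_2) = (0, 4, 2)

v_11(99/5) = 1, so a_0 = ... = a_0 = 0. Factor out: x = 11^1 · u with u = 9/5 a unit in ℤ_11. Expand u iteratively via a_{v+i} = u_i mod 11, u_{i+1} = (u_i − a_{v+i})/11:
  u_0 = 9/5;  a_1 = 4;  u_1 = (u_0 − 4)/11 = -1/5
  u_1 = -1/5;  a_2 = 2;  u_2 = (u_1 − 2)/11 = -1/5
Digits: (0, 4, 2).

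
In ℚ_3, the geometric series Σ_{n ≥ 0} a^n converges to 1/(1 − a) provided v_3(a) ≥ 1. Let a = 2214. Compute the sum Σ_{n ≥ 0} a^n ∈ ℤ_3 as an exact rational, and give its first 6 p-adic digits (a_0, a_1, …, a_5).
Σ a^n = 1/(1 − a) = -1/2213;  first 6 digits = (1, 0, 0, 1, 0, 0)

v_3(a) = 3 ≥ 1, so the series converges in ℤ_3 to 1/(1 − a) = 1/(1 − 2214) = -1/2213. Expand this rational in ℤ_3: compute digits iteratively via d_i = x_i mod 3, x_{i+1} = (x_i − d_i)/3. The first 6 digits are (1, 0, 0, 1, 0, 0).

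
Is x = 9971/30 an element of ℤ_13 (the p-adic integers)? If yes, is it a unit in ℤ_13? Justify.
x ∈ ℤ_13 but not a unit; v_13(x) = 2 > 0

ℤ_13 = {x ∈ ℚ_13 : v_13(x) ≥ 0} and ℤ_13^× = {x ∈ ℤ_13 : v_13(x) = 0}. Here v_13(9971/30) = v_13(num) − v_13(den) = 2; compare against these criteria.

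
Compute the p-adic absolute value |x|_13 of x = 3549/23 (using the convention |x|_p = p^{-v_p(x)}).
|3549/23|_13 = 1/169

Step 1 — compute v_13(x) by factoring powers of 13 out of the numerator and denominator: v_13(3549/23) = 2. Step 2 — apply |x|_p = p^{-v_p(x)} = 13^{-2} = 1/169.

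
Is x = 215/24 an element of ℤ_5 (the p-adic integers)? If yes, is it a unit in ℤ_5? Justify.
x ∈ ℤ_5 but not a unit; v_5(x) = 1 > 0

ℤ_5 = {x ∈ ℚ_5 : v_5(x) ≥ 0} and ℤ_5^× = {x ∈ ℤ_5 : v_5(x) = 0}. Here v_5(215/24) = v_5(num) − v_5(den) = 1; compare against these criteria.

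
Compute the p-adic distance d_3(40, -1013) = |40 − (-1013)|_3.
d_3(40, -1013) = 1/81

Step 1 — x − y = 40 − (-1013) = 1053. Step 2 — v_3(1053) = 4 (factor: 1053 = (3^4 · 13); the sign does not affect v_p). Step 3 — |x − y|_3 = 3^{-4} = 1/81.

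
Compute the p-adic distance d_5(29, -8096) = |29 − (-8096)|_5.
d_5(29, -8096) = 1/625

Step 1 — x − y = 29 − (-8096) = 8125. Step 2 — v_5(8125) = 4 (factor: 8125 = (5^4 · 13); the sign does not affect v_p). Step 3 — |x − y|_5 = 5^{-4} = 1/625.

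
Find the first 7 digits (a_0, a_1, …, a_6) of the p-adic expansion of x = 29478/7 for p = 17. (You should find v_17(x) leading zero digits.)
(a_0, …, a_6) = (0, 0, 0, 13, 9, 14, 4)

v_17(29478/7) = 3, so a_0 = ... = a_2 = 0. Factor out: x = 17^3 · u with u = 6/7 a unit in ℤ_17. Expand u iteratively via a_{v+i} = u_i mod 17, u_{i+1} = (u_i − a_{v+i})/17:
  u_0 = 6/7;  a_3 = 13;  u_1 = (u_0 − 13)/17 = -5/7
  u_1 = -5/7;  a_4 = 9;  u_2 = (u_1 − 9)/17 = -4/7
  u_2 = -4/7;  a_5 = 14;  u_3 = (u_2 − 14)/17 = -6/7
  u_3 = -6/7;  a_6 = 4;  u_4 = (u_3 − 4)/17 = -2/7
Digits: (0, 0, 0, 13, 9, 14, 4).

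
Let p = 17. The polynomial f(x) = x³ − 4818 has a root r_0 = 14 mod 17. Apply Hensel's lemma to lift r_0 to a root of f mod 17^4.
r_3 = 67096 (mod 83521)

Hensel: r_{i+1} = r_i − f(r_i)/f′(r_i) mod 17^{i+2}, where f′(x) = 3x². Iterate:
  r_0 = 14 (mod 17)
  r_1 = 48 (mod 289)
  r_2 = 3227 (mod 4913)
  r_3 = 67096 (mod 83521)
Final: r = 67096 with f(r) ≡ 0 mod 17^4.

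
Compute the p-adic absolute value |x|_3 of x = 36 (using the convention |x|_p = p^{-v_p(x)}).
|36|_3 = 1/9

Step 1 — compute v_3(x) by factoring powers of 3 out of the numerator and denominator: v_3(36) = 2. Step 2 — apply |x|_p = p^{-v_p(x)} = 3^{-2} = 1/9.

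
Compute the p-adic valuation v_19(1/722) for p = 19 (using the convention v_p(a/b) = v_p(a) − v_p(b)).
v_19(1/722) = -2

Factor powers of 19 from the numerator and denominator of the reduced fraction: 1 = 19^0 · 1 and 722 = 19^2 · 2. Apply v_p(a/b) = v_p(a) − v_p(b): v_19(1/722) = 0 − 2 = -2.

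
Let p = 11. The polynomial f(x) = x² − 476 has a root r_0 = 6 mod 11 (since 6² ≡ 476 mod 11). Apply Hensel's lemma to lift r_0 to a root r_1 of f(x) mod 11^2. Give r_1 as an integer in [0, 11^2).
r_1 = 83 (mod 121)

Hensel's recurrence: r_{i+1} = r_i − f(r_i)·(f′(r_i))^{-1} mod 11^{i+2}, with f′(x) = 2x. Iterate:
  r_0 = 6 (mod 11)
  r_1 = 83 (mod 121)
Final: r_1 = 83, and one checks f(r_1) ≡ 0 mod 11^2.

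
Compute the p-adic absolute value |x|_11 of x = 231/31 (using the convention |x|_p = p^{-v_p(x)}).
|231/31|_11 = 1/11

Step 1 — compute v_11(x) by factoring powers of 11 out of the numerator and denominator: v_11(231/31) = 1. Step 2 — apply |x|_p = p^{-v_p(x)} = 11^{-1} = 1/11.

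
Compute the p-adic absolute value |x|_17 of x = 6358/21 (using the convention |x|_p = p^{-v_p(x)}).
|6358/21|_17 = 1/289

Step 1 — compute v_17(x) by factoring powers of 17 out of the numerator and denominator: v_17(6358/21) = 2. Step 2 — apply |x|_p = p^{-v_p(x)} = 17^{-2} = 1/289.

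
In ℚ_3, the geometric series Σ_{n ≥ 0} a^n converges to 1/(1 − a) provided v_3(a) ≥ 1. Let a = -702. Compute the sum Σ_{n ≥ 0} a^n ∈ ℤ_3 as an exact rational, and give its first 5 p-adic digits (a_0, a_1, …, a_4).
Σ a^n = 1/(1 − a) = 1/703;  first 5 digits = (1, 0, 0, 1, 0)

v_3(a) = 3 ≥ 1, so the series converges in ℤ_3 to 1/(1 − a) = 1/(1 − (-702)) = 1/703. Expand this rational in ℤ_3: compute digits iteratively via d_i = x_i mod 3, x_{i+1} = (x_i − d_i)/3. The first 5 digits are (1, 0, 0, 1, 0).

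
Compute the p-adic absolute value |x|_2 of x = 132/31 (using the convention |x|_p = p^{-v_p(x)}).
|132/31|_2 = 1/4

Step 1 — compute v_2(x) by factoring powers of 2 out of the numerator and denominator: v_2(132/31) = 2. Step 2 — apply |x|_p = p^{-v_p(x)} = 2^{-2} = 1/4.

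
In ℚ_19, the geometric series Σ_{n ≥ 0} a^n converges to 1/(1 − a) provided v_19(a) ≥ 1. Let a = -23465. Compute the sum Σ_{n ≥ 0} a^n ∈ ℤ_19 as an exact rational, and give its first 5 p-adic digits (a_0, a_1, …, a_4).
Σ a^n = 1/(1 − a) = 1/23466;  first 5 digits = (1, 0, 11, 15, 6)

v_19(a) = 2 ≥ 1, so the series converges in ℤ_19 to 1/(1 − a) = 1/(1 − (-23465)) = 1/23466. Expand this rational in ℤ_19: compute digits iteratively via d_i = x_i mod 19, x_{i+1} = (x_i − d_i)/19. The first 5 digits are (1, 0, 11, 15, 6).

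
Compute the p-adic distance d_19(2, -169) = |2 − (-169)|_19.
d_19(2, -169) = 1/19

Step 1 — x − y = 2 − (-169) = 171. Step 2 — v_19(171) = 1 (factor: 171 = (19^1 · 9); the sign does not affect v_p). Step 3 — |x − y|_19 = 19^{-1} = 1/19.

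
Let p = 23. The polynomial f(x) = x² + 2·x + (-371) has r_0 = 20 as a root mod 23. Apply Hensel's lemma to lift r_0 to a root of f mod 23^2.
r_1 = 434 (mod 529)

Hensel: r_{i+1} = r_i − f(r_i)·(f′(r_i))^{-1} mod 23^{i+2}, f′(x) = 2x + 2. Iterate:
  r_0 = 20 (mod 23)
  r_1 = 434 (mod 529)
Final: r = 434 satisfies f(r) ≡ 0 mod 23^2.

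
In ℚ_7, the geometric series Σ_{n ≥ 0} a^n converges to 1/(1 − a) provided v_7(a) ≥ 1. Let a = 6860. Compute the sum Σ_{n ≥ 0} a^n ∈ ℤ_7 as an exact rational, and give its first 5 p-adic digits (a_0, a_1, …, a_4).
Σ a^n = 1/(1 − a) = -1/6859;  first 5 digits = (1, 0, 0, 6, 2)

v_7(a) = 3 ≥ 1, so the series converges in ℤ_7 to 1/(1 − a) = 1/(1 − 6860) = -1/6859. Expand this rational in ℤ_7: compute digits iteratively via d_i = x_i mod 7, x_{i+1} = (x_i − d_i)/7. The first 5 digits are (1, 0, 0, 6, 2).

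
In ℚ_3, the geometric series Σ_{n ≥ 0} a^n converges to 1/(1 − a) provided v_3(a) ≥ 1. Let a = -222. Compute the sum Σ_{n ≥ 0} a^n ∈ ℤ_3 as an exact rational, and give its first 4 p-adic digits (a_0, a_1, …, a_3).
Σ a^n = 1/(1 − a) = 1/223;  first 4 digits = (1, 1, 0, 0)

v_3(a) = 1 ≥ 1, so the series converges in ℤ_3 to 1/(1 − a) = 1/(1 − (-222)) = 1/223. Expand this rational in ℤ_3: compute digits iteratively via d_i = x_i mod 3, x_{i+1} = (x_i − d_i)/3. The first 4 digits are (1, 1, 0, 0).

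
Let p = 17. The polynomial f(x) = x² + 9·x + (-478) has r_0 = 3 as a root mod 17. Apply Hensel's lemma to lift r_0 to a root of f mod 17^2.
r_1 = 71 (mod 289)

Hensel: r_{i+1} = r_i − f(r_i)·(f′(r_i))^{-1} mod 17^{i+2}, f′(x) = 2x + 9. Iterate:
  r_0 = 3 (mod 17)
  r_1 = 71 (mod 289)
Final: r = 71 satisfies f(r) ≡ 0 mod 17^2.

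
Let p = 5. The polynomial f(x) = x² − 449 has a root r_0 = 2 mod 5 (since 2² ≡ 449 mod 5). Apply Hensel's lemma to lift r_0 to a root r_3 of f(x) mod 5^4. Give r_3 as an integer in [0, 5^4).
r_3 = 482 (mod 625)

Hensel's recurrence: r_{i+1} = r_i − f(r_i)·(f′(r_i))^{-1} mod 5^{i+2}, with f′(x) = 2x. Iterate:
  r_0 = 2 (mod 5)
  r_1 = 7 (mod 25)
  r_2 = 107 (mod 125)
  r_3 = 482 (mod 625)
Final: r_3 = 482, and one checks f(r_3) ≡ 0 mod 5^4.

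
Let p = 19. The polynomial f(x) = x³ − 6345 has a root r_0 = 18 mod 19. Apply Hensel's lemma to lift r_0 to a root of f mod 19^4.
r_3 = 125095 (mod 130321)

Hensel: r_{i+1} = r_i − f(r_i)/f′(r_i) mod 19^{i+2}, where f′(x) = 3x². Iterate:
  r_0 = 18 (mod 19)
  r_1 = 189 (mod 361)
  r_2 = 1633 (mod 6859)
  r_3 = 125095 (mod 130321)
Final: r = 125095 with f(r) ≡ 0 mod 19^4.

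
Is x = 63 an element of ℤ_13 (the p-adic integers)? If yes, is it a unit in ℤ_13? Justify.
x ∈ ℤ_13^× (unit); v_13(x) = 0

ℤ_13 = {x ∈ ℚ_13 : v_13(x) ≥ 0} and ℤ_13^× = {x ∈ ℤ_13 : v_13(x) = 0}. Here v_13(63) = v_13(num) − v_13(den) = 0; compare against these criteria.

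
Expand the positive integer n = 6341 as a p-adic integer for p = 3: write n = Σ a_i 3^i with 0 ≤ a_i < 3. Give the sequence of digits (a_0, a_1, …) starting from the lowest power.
(a_0, a_1, …) = (2, 1, 2, 0, 0, 2, 2, 2)

Repeated division by 3 gives the digits low-to-high: 6341 = 2 + 1·3^1 + 2·3^2 + 2·3^5 + 2·3^6 + 2·3^7. Digit sequence: (2, 1, 2, 0, 0, 2, 2, 2).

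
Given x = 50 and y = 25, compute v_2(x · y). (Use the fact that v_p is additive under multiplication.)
v_2(1250) = 1

v_p(x) = 1 (factor: 50 = 2^1 · 25); v_p(y) = 0 (factor: 25 = 2^0 · 25). Additivity: v_p(xy) = v_p(x) + v_p(y) = 1 + 0 = 1. (Direct check: xy = 1250 = 2^1 · (625).)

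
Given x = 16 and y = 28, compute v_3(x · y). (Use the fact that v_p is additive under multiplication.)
v_3(448) = 0

v_p(x) = 0 (factor: 16 = 3^0 · 16); v_p(y) = 0 (factor: 28 = 3^0 · 28). Additivity: v_p(xy) = v_p(x) + v_p(y) = 0 + 0 = 0. (Direct check: xy = 448 = 3^0 · (448).)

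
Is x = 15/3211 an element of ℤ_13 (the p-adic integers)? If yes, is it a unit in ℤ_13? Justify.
x ∉ ℤ_13 (v_13(x) = -2 < 0)

ℤ_13 = {x ∈ ℚ_13 : v_13(x) ≥ 0} and ℤ_13^× = {x ∈ ℤ_13 : v_13(x) = 0}. Here v_13(15/3211) = v_13(num) − v_13(den) = -2; compare against these criteria.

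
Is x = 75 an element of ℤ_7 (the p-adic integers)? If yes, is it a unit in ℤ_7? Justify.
x ∈ ℤ_7^× (unit); v_7(x) = 0

ℤ_7 = {x ∈ ℚ_7 : v_7(x) ≥ 0} and ℤ_7^× = {x ∈ ℤ_7 : v_7(x) = 0}. Here v_7(75) = v_7(num) − v_7(den) = 0; compare against these criteria.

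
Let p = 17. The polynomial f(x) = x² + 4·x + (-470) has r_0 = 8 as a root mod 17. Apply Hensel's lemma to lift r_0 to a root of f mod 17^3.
r_2 = 2252 (mod 4913)

Hensel: r_{i+1} = r_i − f(r_i)·(f′(r_i))^{-1} mod 17^{i+2}, f′(x) = 2x + 4. Iterate:
  r_0 = 8 (mod 17)
  r_1 = 229 (mod 289)
  r_2 = 2252 (mod 4913)
Final: r = 2252 satisfies f(r) ≡ 0 mod 17^3.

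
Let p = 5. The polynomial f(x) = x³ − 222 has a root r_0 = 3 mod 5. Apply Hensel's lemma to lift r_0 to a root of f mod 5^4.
r_3 = 88 (mod 625)

Hensel: r_{i+1} = r_i − f(r_i)/f′(r_i) mod 5^{i+2}, where f′(x) = 3x². Iterate:
  r_0 = 3 (mod 5)
  r_1 = 13 (mod 25)
  r_2 = 88 (mod 125)
  r_3 = 88 (mod 625)
Final: r = 88 with f(r) ≡ 0 mod 5^4.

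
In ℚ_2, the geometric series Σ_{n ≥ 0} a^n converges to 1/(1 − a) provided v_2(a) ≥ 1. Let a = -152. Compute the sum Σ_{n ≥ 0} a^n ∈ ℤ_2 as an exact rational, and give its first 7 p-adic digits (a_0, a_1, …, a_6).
Σ a^n = 1/(1 − a) = 1/153;  first 7 digits = (1, 0, 0, 1, 0, 1, 0)

v_2(a) = 3 ≥ 1, so the series converges in ℤ_2 to 1/(1 − a) = 1/(1 − (-152)) = 1/153. Expand this rational in ℤ_2: compute digits iteratively via d_i = x_i mod 2, x_{i+1} = (x_i − d_i)/2. The first 7 digits are (1, 0, 0, 1, 0, 1, 0).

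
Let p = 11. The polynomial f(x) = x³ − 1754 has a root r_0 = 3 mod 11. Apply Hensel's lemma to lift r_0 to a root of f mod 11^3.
r_2 = 784 (mod 1331)

Hensel: r_{i+1} = r_i − f(r_i)/f′(r_i) mod 11^{i+2}, where f′(x) = 3x². Iterate:
  r_0 = 3 (mod 11)
  r_1 = 58 (mod 121)
  r_2 = 784 (mod 1331)
Final: r = 784 with f(r) ≡ 0 mod 11^3.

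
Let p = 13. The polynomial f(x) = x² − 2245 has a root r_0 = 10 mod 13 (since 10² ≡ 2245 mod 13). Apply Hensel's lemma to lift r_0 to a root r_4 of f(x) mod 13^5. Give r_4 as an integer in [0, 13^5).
r_4 = 215212 (mod 371293)

Hensel's recurrence: r_{i+1} = r_i − f(r_i)·(f′(r_i))^{-1} mod 13^{i+2}, with f′(x) = 2x. Iterate:
  r_0 = 10 (mod 13)
  r_1 = 75 (mod 169)
  r_2 = 2103 (mod 2197)
  r_3 = 15285 (mod 28561)
  r_4 = 215212 (mod 371293)
Final: r_4 = 215212, and one checks f(r_4) ≡ 0 mod 13^5.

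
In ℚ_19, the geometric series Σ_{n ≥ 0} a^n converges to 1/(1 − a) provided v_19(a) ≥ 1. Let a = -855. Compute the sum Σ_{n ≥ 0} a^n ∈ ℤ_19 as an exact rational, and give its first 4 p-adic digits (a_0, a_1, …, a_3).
Σ a^n = 1/(1 − a) = 1/856;  first 4 digits = (1, 12, 8, 10)

v_19(a) = 1 ≥ 1, so the series converges in ℤ_19 to 1/(1 − a) = 1/(1 − (-855)) = 1/856. Expand this rational in ℤ_19: compute digits iteratively via d_i = x_i mod 19, x_{i+1} = (x_i − d_i)/19. The first 4 digits are (1, 12, 8, 10).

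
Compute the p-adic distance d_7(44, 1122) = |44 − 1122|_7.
d_7(44, 1122) = 1/49

Step 1 — x − y = 44 − 1122 = -1078. Step 2 — v_7(-1078) = 2 (factor: -1078 = −(7^2 · 22); the sign does not affect v_p). Step 3 — |x − y|_7 = 7^{-2} = 1/49.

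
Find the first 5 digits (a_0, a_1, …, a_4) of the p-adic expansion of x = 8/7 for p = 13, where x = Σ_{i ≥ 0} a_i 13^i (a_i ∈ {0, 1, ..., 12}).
(a_0, …, a_4) = (3, 11, 1, 11, 1)

v_13(8/7) = 0 (numerator and denominator both coprime to 13), so x ∈ ℤ_13^×. Compute digits iteratively via a_i = x_i mod 13, x_{i+1} = (x_i − a_i)/13, with x_0 = x:
  x_0 = 8/7;  a_0 = 3;  x_1 = (x_0 − 3)/13 = -1/7
  x_1 = -1/7;  a_1 = 11;  x_2 = (x_1 − 11)/13 = -6/7
  x_2 = -6/7;  a_2 = 1;  x_3 = (x_2 − 1)/13 = -1/7
  x_3 = -1/7;  a_3 = 11;  x_4 = (x_3 − 11)/13 = -6/7
  x_4 = -6/7;  a_4 = 1;  x_5 = (x_4 − 1)/13 = -1/7
Digits: (3, 11, 1, 11, 1).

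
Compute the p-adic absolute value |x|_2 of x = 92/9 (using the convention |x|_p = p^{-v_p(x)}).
|92/9|_2 = 1/4

Step 1 — compute v_2(x) by factoring powers of 2 out of the numerator and denominator: v_2(92/9) = 2. Step 2 — apply |x|_p = p^{-v_p(x)} = 2^{-2} = 1/4.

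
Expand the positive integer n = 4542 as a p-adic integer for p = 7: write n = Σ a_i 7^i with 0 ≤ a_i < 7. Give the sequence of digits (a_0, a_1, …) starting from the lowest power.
(a_0, a_1, …) = (6, 4, 1, 6, 1)

Repeated division by 7 gives the digits low-to-high: 4542 = 6 + 4·7^1 + 1·7^2 + 6·7^3 + 1·7^4. Digit sequence: (6, 4, 1, 6, 1).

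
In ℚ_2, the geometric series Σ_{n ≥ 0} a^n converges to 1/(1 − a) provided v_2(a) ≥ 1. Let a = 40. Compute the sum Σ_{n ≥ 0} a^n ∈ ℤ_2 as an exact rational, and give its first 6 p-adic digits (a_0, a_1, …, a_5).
Σ a^n = 1/(1 − a) = -1/39;  first 6 digits = (1, 0, 0, 1, 0, 1)

v_2(a) = 3 ≥ 1, so the series converges in ℤ_2 to 1/(1 − a) = 1/(1 − 40) = -1/39. Expand this rational in ℤ_2: compute digits iteratively via d_i = x_i mod 2, x_{i+1} = (x_i − d_i)/2. The first 6 digits are (1, 0, 0, 1, 0, 1).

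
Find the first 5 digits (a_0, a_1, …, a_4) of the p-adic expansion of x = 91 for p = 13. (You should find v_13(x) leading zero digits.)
(a_0, …, a_4) = (0, 7, 0, 0, 0)

v_13(91) = 1, so a_0 = ... = a_0 = 0. Factor out: x = 13^1 · u with u = 7 a unit in ℤ_13. Expand u iteratively via a_{v+i} = u_i mod 13, u_{i+1} = (u_i − a_{v+i})/13:
  u_0 = 7;  a_1 = 7;  u_1 = (u_0 − 7)/13 = 0
  u_1 = 0;  a_2 = 0;  u_2 = (u_1 − 0)/13 = 0
  u_2 = 0;  a_3 = 0;  u_3 = (u_2 − 0)/13 = 0
  u_3 = 0;  a_4 = 0;  u_4 = (u_3 − 0)/13 = 0
Digits: (0, 7, 0, 0, 0).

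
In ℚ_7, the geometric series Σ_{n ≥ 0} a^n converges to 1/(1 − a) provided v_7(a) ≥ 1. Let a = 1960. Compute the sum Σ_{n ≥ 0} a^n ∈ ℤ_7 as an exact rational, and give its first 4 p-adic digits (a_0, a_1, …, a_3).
Σ a^n = 1/(1 − a) = -1/1959;  first 4 digits = (1, 0, 5, 5)

v_7(a) = 2 ≥ 1, so the series converges in ℤ_7 to 1/(1 − a) = 1/(1 − 1960) = -1/1959. Expand this rational in ℤ_7: compute digits iteratively via d_i = x_i mod 7, x_{i+1} = (x_i − d_i)/7. The first 4 digits are (1, 0, 5, 5).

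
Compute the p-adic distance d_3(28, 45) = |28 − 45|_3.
d_3(28, 45) = 1

Step 1 — x − y = 28 − 45 = -17. Step 2 — v_3(-17) = 0 (factor: -17 = −(3^0 · 17); the sign does not affect v_p). Step 3 — |x − y|_3 = 3^{0} = 1.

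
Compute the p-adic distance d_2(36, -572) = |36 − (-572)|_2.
d_2(36, -572) = 1/32

Step 1 — x − y = 36 − (-572) = 608. Step 2 — v_2(608) = 5 (factor: 608 = (2^5 · 19); the sign does not affect v_p). Step 3 — |x − y|_2 = 2^{-5} = 1/32.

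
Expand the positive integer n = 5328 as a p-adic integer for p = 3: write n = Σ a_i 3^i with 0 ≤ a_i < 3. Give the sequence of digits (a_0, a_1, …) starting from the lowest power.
(a_0, a_1, …) = (0, 0, 1, 2, 2, 0, 1, 2)

Repeated division by 3 gives the digits low-to-high: 5328 = 1·3^2 + 2·3^3 + 2·3^4 + 1·3^6 + 2·3^7. Digit sequence: (0, 0, 1, 2, 2, 0, 1, 2).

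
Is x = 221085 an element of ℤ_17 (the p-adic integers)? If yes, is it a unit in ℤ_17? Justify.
x ∈ ℤ_17 but not a unit; v_17(x) = 3 > 0

ℤ_17 = {x ∈ ℚ_17 : v_17(x) ≥ 0} and ℤ_17^× = {x ∈ ℤ_17 : v_17(x) = 0}. Here v_17(221085) = v_17(num) − v_17(den) = 3; compare against these criteria.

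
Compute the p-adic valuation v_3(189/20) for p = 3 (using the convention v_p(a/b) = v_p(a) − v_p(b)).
v_3(189/20) = 3

Factor powers of 3 from the numerator and denominator of the reduced fraction: 189 = 3^3 · 7 and 20 = 3^0 · 20. Apply v_p(a/b) = v_p(a) − v_p(b): v_3(189/20) = 3 − 0 = 3.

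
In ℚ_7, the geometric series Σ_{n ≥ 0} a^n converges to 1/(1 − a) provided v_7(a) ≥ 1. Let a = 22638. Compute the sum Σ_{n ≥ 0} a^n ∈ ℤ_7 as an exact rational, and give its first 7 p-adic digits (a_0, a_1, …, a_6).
Σ a^n = 1/(1 − a) = -1/22637;  first 7 digits = (1, 0, 0, 3, 2, 1, 2)

v_7(a) = 3 ≥ 1, so the series converges in ℤ_7 to 1/(1 − a) = 1/(1 − 22638) = -1/22637. Expand this rational in ℤ_7: compute digits iteratively via d_i = x_i mod 7, x_{i+1} = (x_i − d_i)/7. The first 7 digits are (1, 0, 0, 3, 2, 1, 2).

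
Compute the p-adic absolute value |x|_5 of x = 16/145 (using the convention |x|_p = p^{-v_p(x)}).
|16/145|_5 = 5

Step 1 — compute v_5(x) by factoring powers of 5 out of the numerator and denominator: v_5(16/145) = -1. Step 2 — apply |x|_p = p^{-v_p(x)} = 5^{1} = 5.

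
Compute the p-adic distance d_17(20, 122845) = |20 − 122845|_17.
d_17(20, 122845) = 1/4913

Step 1 — x − y = 20 − 122845 = -122825. Step 2 — v_17(-122825) = 3 (factor: -122825 = −(17^3 · 25); the sign does not affect v_p). Step 3 — |x − y|_17 = 17^{-3} = 1/4913.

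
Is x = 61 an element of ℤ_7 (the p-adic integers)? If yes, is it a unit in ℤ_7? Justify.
x ∈ ℤ_7^× (unit); v_7(x) = 0

ℤ_7 = {x ∈ ℚ_7 : v_7(x) ≥ 0} and ℤ_7^× = {x ∈ ℤ_7 : v_7(x) = 0}. Here v_7(61) = v_7(num) − v_7(den) = 0; compare against these criteria.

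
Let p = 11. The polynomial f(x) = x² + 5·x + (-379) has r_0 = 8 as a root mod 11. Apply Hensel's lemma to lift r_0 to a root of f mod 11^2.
r_1 = 96 (mod 121)

Hensel: r_{i+1} = r_i − f(r_i)·(f′(r_i))^{-1} mod 11^{i+2}, f′(x) = 2x + 5. Iterate:
  r_0 = 8 (mod 11)
  r_1 = 96 (mod 121)
Final: r = 96 satisfies f(r) ≡ 0 mod 11^2.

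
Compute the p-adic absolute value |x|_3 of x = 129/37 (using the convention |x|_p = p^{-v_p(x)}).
|129/37|_3 = 1/3

Step 1 — compute v_3(x) by factoring powers of 3 out of the numerator and denominator: v_3(129/37) = 1. Step 2 — apply |x|_p = p^{-v_p(x)} = 3^{-1} = 1/3.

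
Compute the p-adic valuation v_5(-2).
v_5(-2) = 0

v_5(n) is the largest exponent k such that 5^k divides n. Factor out: -2 = -5^0 · 2. (Sign doesn't affect v_p.) So v_5(-2) = 0.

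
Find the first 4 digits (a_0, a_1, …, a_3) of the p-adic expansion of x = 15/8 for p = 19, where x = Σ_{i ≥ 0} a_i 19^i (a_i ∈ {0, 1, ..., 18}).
(a_0, …, a_3) = (9, 2, 7, 2)

v_19(15/8) = 0 (numerator and denominator both coprime to 19), so x ∈ ℤ_19^×. Compute digits iteratively via a_i = x_i mod 19, x_{i+1} = (x_i − a_i)/19, with x_0 = x:
  x_0 = 15/8;  a_0 = 9;  x_1 = (x_0 − 9)/19 = -3/8
  x_1 = -3/8;  a_1 = 2;  x_2 = (x_1 − 2)/19 = -1/8
  x_2 = -1/8;  a_2 = 7;  x_3 = (x_2 − 7)/19 = -3/8
  x_3 = -3/8;  a_3 = 2;  x_4 = (x_3 − 2)/19 = -1/8
Digits: (9, 2, 7, 2).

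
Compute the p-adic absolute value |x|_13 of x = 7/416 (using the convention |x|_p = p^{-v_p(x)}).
|7/416|_13 = 13

Step 1 — compute v_13(x) by factoring powers of 13 out of the numerator and denominator: v_13(7/416) = -1. Step 2 — apply |x|_p = p^{-v_p(x)} = 13^{1} = 13.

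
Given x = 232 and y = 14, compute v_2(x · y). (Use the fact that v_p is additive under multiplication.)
v_2(3248) = 4

v_p(x) = 3 (factor: 232 = 2^3 · 29); v_p(y) = 1 (factor: 14 = 2^1 · 7). Additivity: v_p(xy) = v_p(x) + v_p(y) = 3 + 1 = 4. (Direct check: xy = 3248 = 2^4 · (203).)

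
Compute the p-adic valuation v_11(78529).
v_11(78529) = 3

v_11(n) is the largest exponent k such that 11^k divides n. Factor out: 78529 = 11^3 · 59. (Sign doesn't affect v_p.) So v_11(78529) = 3.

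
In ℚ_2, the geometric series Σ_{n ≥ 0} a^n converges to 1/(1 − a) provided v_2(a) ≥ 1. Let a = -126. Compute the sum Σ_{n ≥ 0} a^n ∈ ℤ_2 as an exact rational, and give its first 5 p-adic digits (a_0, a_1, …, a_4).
Σ a^n = 1/(1 − a) = 1/127;  first 5 digits = (1, 1, 1, 1, 1)

v_2(a) = 1 ≥ 1, so the series converges in ℤ_2 to 1/(1 − a) = 1/(1 − (-126)) = 1/127. Expand this rational in ℤ_2: compute digits iteratively via d_i = x_i mod 2, x_{i+1} = (x_i − d_i)/2. The first 5 digits are (1, 1, 1, 1, 1).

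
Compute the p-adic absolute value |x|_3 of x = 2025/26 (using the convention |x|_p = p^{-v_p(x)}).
|2025/26|_3 = 1/81

Step 1 — compute v_3(x) by factoring powers of 3 out of the numerator and denominator: v_3(2025/26) = 4. Step 2 — apply |x|_p = p^{-v_p(x)} = 3^{-4} = 1/81.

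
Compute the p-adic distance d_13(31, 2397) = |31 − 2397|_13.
d_13(31, 2397) = 1/169

Step 1 — x − y = 31 − 2397 = -2366. Step 2 — v_13(-2366) = 2 (factor: -2366 = −(13^2 · 14); the sign does not affect v_p). Step 3 — |x − y|_13 = 13^{-2} = 1/169.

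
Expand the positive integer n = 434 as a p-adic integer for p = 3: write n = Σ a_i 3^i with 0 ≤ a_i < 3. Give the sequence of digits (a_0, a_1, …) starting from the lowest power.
(a_0, a_1, …) = (2, 0, 0, 1, 2, 1)

Repeated division by 3 gives the digits low-to-high: 434 = 2 + 1·3^3 + 2·3^4 + 1·3^5. Digit sequence: (2, 0, 0, 1, 2, 1).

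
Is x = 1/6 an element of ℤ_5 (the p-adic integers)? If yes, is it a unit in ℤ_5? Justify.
x ∈ ℤ_5^× (unit); v_5(x) = 0

ℤ_5 = {x ∈ ℚ_5 : v_5(x) ≥ 0} and ℤ_5^× = {x ∈ ℤ_5 : v_5(x) = 0}. Here v_5(1/6) = v_5(num) − v_5(den) = 0; compare against these criteria.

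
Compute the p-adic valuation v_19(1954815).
v_19(1954815) = 4

v_19(n) is the largest exponent k such that 19^k divides n. Factor out: 1954815 = 19^4 · 15. (Sign doesn't affect v_p.) So v_19(1954815) = 4.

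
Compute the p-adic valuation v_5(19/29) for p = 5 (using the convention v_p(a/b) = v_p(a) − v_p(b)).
v_5(19/29) = 0

Factor powers of 5 from the numerator and denominator of the reduced fraction: 19 = 5^0 · 19 and 29 = 5^0 · 29. Apply v_p(a/b) = v_p(a) − v_p(b): v_5(19/29) = 0 − 0 = 0.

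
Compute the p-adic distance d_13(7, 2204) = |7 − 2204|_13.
d_13(7, 2204) = 1/2197

Step 1 — x − y = 7 − 2204 = -2197. Step 2 — v_13(-2197) = 3 (factor: -2197 = −(13^3 · 1); the sign does not affect v_p). Step 3 — |x − y|_13 = 13^{-3} = 1/2197.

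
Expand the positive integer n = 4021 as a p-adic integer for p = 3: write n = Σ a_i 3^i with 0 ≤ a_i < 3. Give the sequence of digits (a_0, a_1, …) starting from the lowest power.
(a_0, a_1, …) = (1, 2, 2, 1, 1, 1, 2, 1)

Repeated division by 3 gives the digits low-to-high: 4021 = 1 + 2·3^1 + 2·3^2 + 1·3^3 + 1·3^4 + 1·3^5 + 2·3^6 + 1·3^7. Digit sequence: (1, 2, 2, 1, 1, 1, 2, 1).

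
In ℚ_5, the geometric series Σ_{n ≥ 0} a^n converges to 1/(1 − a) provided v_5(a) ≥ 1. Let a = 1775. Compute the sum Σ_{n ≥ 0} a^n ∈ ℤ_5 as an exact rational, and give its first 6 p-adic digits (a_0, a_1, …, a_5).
Σ a^n = 1/(1 − a) = -1/1774;  first 6 digits = (1, 0, 1, 4, 3, 3)

v_5(a) = 2 ≥ 1, so the series converges in ℤ_5 to 1/(1 − a) = 1/(1 − 1775) = -1/1774. Expand this rational in ℤ_5: compute digits iteratively via d_i = x_i mod 5, x_{i+1} = (x_i − d_i)/5. The first 6 digits are (1, 0, 1, 4, 3, 3).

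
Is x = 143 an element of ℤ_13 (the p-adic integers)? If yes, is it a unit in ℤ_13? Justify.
x ∈ ℤ_13 but not a unit; v_13(x) = 1 > 0

ℤ_13 = {x ∈ ℚ_13 : v_13(x) ≥ 0} and ℤ_13^× = {x ∈ ℤ_13 : v_13(x) = 0}. Here v_13(143) = v_13(num) − v_13(den) = 1; compare against these criteria.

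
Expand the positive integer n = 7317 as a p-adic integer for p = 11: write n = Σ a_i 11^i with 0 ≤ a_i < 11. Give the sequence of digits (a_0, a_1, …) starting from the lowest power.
(a_0, a_1, …) = (2, 5, 5, 5)

Repeated division by 11 gives the digits low-to-high: 7317 = 2 + 5·11^1 + 5·11^2 + 5·11^3. Digit sequence: (2, 5, 5, 5).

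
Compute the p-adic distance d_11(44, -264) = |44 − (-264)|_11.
d_11(44, -264) = 1/11

Step 1 — x − y = 44 − (-264) = 308. Step 2 — v_11(308) = 1 (factor: 308 = (11^1 · 28); the sign does not affect v_p). Step 3 — |x − y|_11 = 11^{-1} = 1/11.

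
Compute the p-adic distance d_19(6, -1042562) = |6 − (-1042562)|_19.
d_19(6, -1042562) = 1/130321

Step 1 — x − y = 6 − (-1042562) = 1042568. Step 2 — v_19(1042568) = 4 (factor: 1042568 = (19^4 · 8); the sign does not affect v_p). Step 3 — |x − y|_19 = 19^{-4} = 1/130321.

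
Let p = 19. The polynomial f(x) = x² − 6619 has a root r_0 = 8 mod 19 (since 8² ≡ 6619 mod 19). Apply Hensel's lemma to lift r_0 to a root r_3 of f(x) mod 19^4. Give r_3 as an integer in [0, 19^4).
r_3 = 11541 (mod 130321)

Hensel's recurrence: r_{i+1} = r_i − f(r_i)·(f′(r_i))^{-1} mod 19^{i+2}, with f′(x) = 2x. Iterate:
  r_0 = 8 (mod 19)
  r_1 = 350 (mod 361)
  r_2 = 4682 (mod 6859)
  r_3 = 11541 (mod 130321)
Final: r_3 = 11541, and one checks f(r_3) ≡ 0 mod 19^4.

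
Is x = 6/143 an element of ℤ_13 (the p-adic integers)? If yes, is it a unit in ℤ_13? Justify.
x ∉ ℤ_13 (v_13(x) = -1 < 0)

ℤ_13 = {x ∈ ℚ_13 : v_13(x) ≥ 0} and ℤ_13^× = {x ∈ ℤ_13 : v_13(x) = 0}. Here v_13(6/143) = v_13(num) − v_13(den) = -1; compare against these criteria.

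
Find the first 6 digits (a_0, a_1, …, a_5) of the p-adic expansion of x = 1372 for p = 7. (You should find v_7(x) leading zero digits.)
(a_0, …, a_5) = (0, 0, 0, 4, 0, 0)

v_7(1372) = 3, so a_0 = ... = a_2 = 0. Factor out: x = 7^3 · u with u = 4 a unit in ℤ_7. Expand u iteratively via a_{v+i} = u_i mod 7, u_{i+1} = (u_i − a_{v+i})/7:
  u_0 = 4;  a_3 = 4;  u_1 = (u_0 − 4)/7 = 0
  u_1 = 0;  a_4 = 0;  u_2 = (u_1 − 0)/7 = 0
  u_2 = 0;  a_5 = 0;  u_3 = (u_2 − 0)/7 = 0
Digits: (0, 0, 0, 4, 0, 0).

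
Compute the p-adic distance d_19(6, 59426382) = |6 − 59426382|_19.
d_19(6, 59426382) = 1/2476099

Step 1 — x − y = 6 − 59426382 = -59426376. Step 2 — v_19(-59426376) = 5 (factor: -59426376 = −(19^5 · 24); the sign does not affect v_p). Step 3 — |x − y|_19 = 19^{-5} = 1/2476099.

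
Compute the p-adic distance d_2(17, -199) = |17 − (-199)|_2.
d_2(17, -199) = 1/8

Step 1 — x − y = 17 − (-199) = 216. Step 2 — v_2(216) = 3 (factor: 216 = (2^3 · 27); the sign does not affect v_p). Step 3 — |x − y|_2 = 2^{-3} = 1/8.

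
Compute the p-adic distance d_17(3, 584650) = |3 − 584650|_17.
d_17(3, 584650) = 1/83521

Step 1 — x − y = 3 − 584650 = -584647. Step 2 — v_17(-584647) = 4 (factor: -584647 = −(17^4 · 7); the sign does not affect v_p). Step 3 — |x − y|_17 = 17^{-4} = 1/83521.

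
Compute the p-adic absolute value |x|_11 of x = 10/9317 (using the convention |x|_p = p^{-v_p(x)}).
|10/9317|_11 = 1331

Step 1 — compute v_11(x) by factoring powers of 11 out of the numerator and denominator: v_11(10/9317) = -3. Step 2 — apply |x|_p = p^{-v_p(x)} = 11^{3} = 1331.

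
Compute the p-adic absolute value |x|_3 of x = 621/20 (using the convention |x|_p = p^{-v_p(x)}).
|621/20|_3 = 1/27

Step 1 — compute v_3(x) by factoring powers of 3 out of the numerator and denominator: v_3(621/20) = 3. Step 2 — apply |x|_p = p^{-v_p(x)} = 3^{-3} = 1/27.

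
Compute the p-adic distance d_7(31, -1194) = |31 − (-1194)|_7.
d_7(31, -1194) = 1/49

Step 1 — x − y = 31 − (-1194) = 1225. Step 2 — v_7(1225) = 2 (factor: 1225 = (7^2 · 25); the sign does not affect v_p). Step 3 — |x − y|_7 = 7^{-2} = 1/49.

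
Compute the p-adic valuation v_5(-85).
v_5(-85) = 1

v_5(n) is the largest exponent k such that 5^k divides n. Factor out: -85 = -5^1 · 17. (Sign doesn't affect v_p.) So v_5(-85) = 1.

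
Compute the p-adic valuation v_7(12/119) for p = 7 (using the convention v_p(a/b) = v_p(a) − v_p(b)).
v_7(12/119) = -1

Factor powers of 7 from the numerator and denominator of the reduced fraction: 12 = 7^0 · 12 and 119 = 7^1 · 17. Apply v_p(a/b) = v_p(a) − v_p(b): v_7(12/119) = 0 − 1 = -1.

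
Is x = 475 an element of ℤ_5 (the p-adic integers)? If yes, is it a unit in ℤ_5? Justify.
x ∈ ℤ_5 but not a unit; v_5(x) = 2 > 0

ℤ_5 = {x ∈ ℚ_5 : v_5(x) ≥ 0} and ℤ_5^× = {x ∈ ℤ_5 : v_5(x) = 0}. Here v_5(475) = v_5(num) − v_5(den) = 2; compare against these criteria.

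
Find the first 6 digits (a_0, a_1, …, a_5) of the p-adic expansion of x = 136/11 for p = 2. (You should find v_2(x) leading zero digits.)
(a_0, …, a_5) = (0, 0, 0, 1, 1, 0)

v_2(136/11) = 3, so a_0 = ... = a_2 = 0. Factor out: x = 2^3 · u with u = 17/11 a unit in ℤ_2. Expand u iteratively via a_{v+i} = u_i mod 2, u_{i+1} = (u_i − a_{v+i})/2:
  u_0 = 17/11;  a_3 = 1;  u_1 = (u_0 − 1)/2 = 3/11
  u_1 = 3/11;  a_4 = 1;  u_2 = (u_1 − 1)/2 = -4/11
  u_2 = -4/11;  a_5 = 0;  u_3 = (u_2 − 0)/2 = -2/11
Digits: (0, 0, 0, 1, 1, 0).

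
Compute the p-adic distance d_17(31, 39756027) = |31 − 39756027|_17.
d_17(31, 39756027) = 1/1419857

Step 1 — x − y = 31 − 39756027 = -39755996. Step 2 — v_17(-39755996) = 5 (factor: -39755996 = −(17^5 · 28); the sign does not affect v_p). Step 3 — |x − y|_17 = 17^{-5} = 1/1419857.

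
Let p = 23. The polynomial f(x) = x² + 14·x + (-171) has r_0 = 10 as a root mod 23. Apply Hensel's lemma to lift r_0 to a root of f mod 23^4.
r_3 = 230263 (mod 279841)

Hensel: r_{i+1} = r_i − f(r_i)·(f′(r_i))^{-1} mod 23^{i+2}, f′(x) = 2x + 14. Iterate:
  r_0 = 10 (mod 23)
  r_1 = 148 (mod 529)
  r_2 = 11257 (mod 12167)
  r_3 = 230263 (mod 279841)
Final: r = 230263 satisfies f(r) ≡ 0 mod 23^4.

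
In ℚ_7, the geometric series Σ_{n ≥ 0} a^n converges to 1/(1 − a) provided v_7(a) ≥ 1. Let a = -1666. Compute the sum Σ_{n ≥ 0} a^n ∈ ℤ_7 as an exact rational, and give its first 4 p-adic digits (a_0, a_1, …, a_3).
Σ a^n = 1/(1 − a) = 1/1667;  first 4 digits = (1, 0, 1, 2)

v_7(a) = 2 ≥ 1, so the series converges in ℤ_7 to 1/(1 − a) = 1/(1 − (-1666)) = 1/1667. Expand this rational in ℤ_7: compute digits iteratively via d_i = x_i mod 7, x_{i+1} = (x_i − d_i)/7. The first 4 digits are (1, 0, 1, 2).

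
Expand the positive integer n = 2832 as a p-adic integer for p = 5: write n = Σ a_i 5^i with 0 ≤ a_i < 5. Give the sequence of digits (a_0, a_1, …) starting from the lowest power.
(a_0, a_1, …) = (2, 1, 3, 2, 4)

Repeated division by 5 gives the digits low-to-high: 2832 = 2 + 1·5^1 + 3·5^2 + 2·5^3 + 4·5^4. Digit sequence: (2, 1, 3, 2, 4).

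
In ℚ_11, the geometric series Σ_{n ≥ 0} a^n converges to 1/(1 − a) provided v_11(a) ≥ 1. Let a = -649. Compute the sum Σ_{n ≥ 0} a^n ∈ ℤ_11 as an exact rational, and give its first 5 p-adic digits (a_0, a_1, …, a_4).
Σ a^n = 1/(1 − a) = 1/650;  first 5 digits = (1, 7, 10, 9, 5)

v_11(a) = 1 ≥ 1, so the series converges in ℤ_11 to 1/(1 − a) = 1/(1 − (-649)) = 1/650. Expand this rational in ℤ_11: compute digits iteratively via d_i = x_i mod 11, x_{i+1} = (x_i − d_i)/11. The first 5 digits are (1, 7, 10, 9, 5).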